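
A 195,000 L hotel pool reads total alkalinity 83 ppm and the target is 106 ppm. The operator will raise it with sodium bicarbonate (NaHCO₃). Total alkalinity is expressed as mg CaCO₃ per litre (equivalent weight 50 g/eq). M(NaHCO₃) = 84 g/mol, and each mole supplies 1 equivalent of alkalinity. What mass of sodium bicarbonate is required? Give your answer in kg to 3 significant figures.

Alkalinity to add: (106 − 83) = 23 mg/L as CaCO₃ × 195,000 L = 4485 g as CaCO₃.
Equivalents: 4485 g ÷ 50 g/eq = 89.7 eq.
NaHCO₃ supplies 1 eq per mole → 89.7 mol.
Mass: 89.7 mol × 84 g/mol = 7535 g.

7.53 kg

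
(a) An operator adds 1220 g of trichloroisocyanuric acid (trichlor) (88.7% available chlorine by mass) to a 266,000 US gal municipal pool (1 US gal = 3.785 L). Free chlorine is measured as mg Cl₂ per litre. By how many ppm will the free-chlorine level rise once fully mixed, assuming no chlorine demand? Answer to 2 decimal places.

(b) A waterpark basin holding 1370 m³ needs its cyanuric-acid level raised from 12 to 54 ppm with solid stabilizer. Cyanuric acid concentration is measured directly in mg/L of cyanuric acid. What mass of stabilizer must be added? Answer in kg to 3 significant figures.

(a) 1.07 ppm; (b) 57.5 kg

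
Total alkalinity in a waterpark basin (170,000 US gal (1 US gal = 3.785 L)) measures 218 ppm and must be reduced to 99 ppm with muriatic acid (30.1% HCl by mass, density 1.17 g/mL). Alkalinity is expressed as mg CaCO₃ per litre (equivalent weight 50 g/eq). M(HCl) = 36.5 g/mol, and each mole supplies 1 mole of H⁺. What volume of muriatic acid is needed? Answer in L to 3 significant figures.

159 L

Volume: 170,000 US gal × 3.785 L/gal = 643,450 L.
Alkalinity to neutralize: (218 − 99) = 119 mg/L as CaCO₃ × 643,450 L = 76,570 g as CaCO₃.
Equivalents of H⁺ required: 76,570 ÷ 50 g/eq = 1531 eq = 1531 mol HCl.
Mass of HCl: 1531 × 36.5 = 55,900 g.
Mass of 30.1% solution: 55,900 / 0.301 = 185,700 g.
Volume: 185,700 g ÷ 1.17 g/mL = 158,700 mL.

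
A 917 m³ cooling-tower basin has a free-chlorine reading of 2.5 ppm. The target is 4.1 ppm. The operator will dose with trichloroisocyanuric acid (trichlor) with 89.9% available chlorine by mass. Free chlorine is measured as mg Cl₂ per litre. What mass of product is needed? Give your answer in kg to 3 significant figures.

Volume: 917 m³ = 917,000 L.
Chlorine deficit: 4.1 − 2.5 = 1.6 ppm = 1.6 mg/L as Cl₂.
Cl₂ equivalent needed: 1.6 mg/L × 917,000 L = 1,467,000 mg = 1467 g.
Product at 89.9% available chlorine: 1467 / 0.899 = 1632 g.

1.63 kg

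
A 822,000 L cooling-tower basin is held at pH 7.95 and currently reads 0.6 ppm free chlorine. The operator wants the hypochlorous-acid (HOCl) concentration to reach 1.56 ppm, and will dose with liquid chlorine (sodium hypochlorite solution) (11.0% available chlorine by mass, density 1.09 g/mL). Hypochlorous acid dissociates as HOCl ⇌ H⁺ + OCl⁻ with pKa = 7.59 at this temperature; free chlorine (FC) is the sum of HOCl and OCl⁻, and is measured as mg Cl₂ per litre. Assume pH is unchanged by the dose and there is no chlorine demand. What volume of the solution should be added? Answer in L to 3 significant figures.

[OCl⁻]/[HOCl] = 10^(pH − pKa) = 10^(7.95 − 7.59) = 2.291; fraction as HOCl = 1/(1 + 2.291) = 0.3039.
Free chlorine required for 1.56 ppm HOCl: 1.56 / 0.3039 = 5.134 ppm.
FC to add: 5.134 − 0.6 = 4.534 mg/L as Cl₂.
Cl₂ equivalent: 4.534 mg/L × 822,000 L = 3727 g.
Product at 11.0% available Cl: 3727 / 0.11 = 33,880 g.
Volume: 33,880 g ÷ 1.09 g/mL = 31,080 mL.

31.1 L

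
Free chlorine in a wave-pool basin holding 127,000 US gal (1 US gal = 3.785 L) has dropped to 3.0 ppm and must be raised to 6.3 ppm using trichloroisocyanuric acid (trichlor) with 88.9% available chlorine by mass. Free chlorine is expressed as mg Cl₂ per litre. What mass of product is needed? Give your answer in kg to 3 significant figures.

Volume: 127,000 US gal × 3.785 L/gal = 480,695 L.
Chlorine deficit: 6.3 − 3.0 = 3.3 ppm = 3.3 mg/L as Cl₂.
Cl₂ equivalent needed: 3.3 mg/L × 480,695 L = 1,586,000 mg = 1586 g.
Product at 88.9% available chlorine: 1586 / 0.889 = 1784 g.

1.78 kg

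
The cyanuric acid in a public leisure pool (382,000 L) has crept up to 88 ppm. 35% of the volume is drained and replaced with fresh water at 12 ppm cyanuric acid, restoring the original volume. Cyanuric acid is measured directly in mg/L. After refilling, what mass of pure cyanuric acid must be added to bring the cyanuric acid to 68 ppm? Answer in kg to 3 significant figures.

After draining 35% and refilling: 88 × 0.65 + 12 × 0.35 = 61.4 ppm.
Deficit to target: 68 − 61.4 = 6.6 mg/L.
Mass: 6.6 mg/L × 382,000 L = 2521 g cyanuric acid.

2.52 kg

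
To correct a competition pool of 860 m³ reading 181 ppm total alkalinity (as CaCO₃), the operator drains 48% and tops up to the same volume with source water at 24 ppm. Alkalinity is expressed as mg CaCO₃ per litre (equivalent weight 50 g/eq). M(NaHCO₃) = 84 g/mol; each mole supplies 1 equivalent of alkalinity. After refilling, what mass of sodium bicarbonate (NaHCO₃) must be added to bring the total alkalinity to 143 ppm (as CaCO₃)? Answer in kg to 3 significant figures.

Volume: 860 m³ = 860,000 L.
After draining 48% and refilling: 181 × 0.52 + 24 × 0.48 = 105.64 ppm.
Deficit to target: 143 − 105.64 = 37.36 mg/L.
As CaCO₃: 37.36 mg/L × 860,000 L = 32,130 g; ÷ 50 g/eq ÷ 1 = 642.6 mol NaHCO₃.
Mass: 642.6 × 84 = 53,980 g.

54.0 kg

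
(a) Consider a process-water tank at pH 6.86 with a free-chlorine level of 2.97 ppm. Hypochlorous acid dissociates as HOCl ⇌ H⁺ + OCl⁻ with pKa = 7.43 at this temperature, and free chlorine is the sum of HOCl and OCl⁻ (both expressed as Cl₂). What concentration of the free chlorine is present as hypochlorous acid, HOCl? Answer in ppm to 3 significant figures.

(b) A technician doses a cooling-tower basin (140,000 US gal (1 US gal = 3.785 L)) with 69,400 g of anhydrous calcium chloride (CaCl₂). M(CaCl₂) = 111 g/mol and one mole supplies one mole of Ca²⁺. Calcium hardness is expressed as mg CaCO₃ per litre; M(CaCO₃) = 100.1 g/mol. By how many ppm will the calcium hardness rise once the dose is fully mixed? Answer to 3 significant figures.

(a) 2.34 ppm; (b) 118 ppm

(a) [OCl⁻]/[HOCl] = 10^(pH − pKa) = 10^(6.86 − 7.43) = 10^-0.57 = 0.2692.
(a) Fraction as HOCl = 1 / (1 + 0.2692) = 0.7879.
(a) HOCl = 0.7879 × 2.97 ppm = 2.34 ppm.

(b) Volume: 140,000 US gal × 3.785 L/gal = 529,900 L.
(b) Moles of Ca²⁺: 69,400 g ÷ 111 g/mol = 625.2 mol.
(b) As CaCO₃: 625.2 mol × 100.1 g/mol = 62,590 g.
(b) Rise: 62,590 g / 529,900 L × 1000 = 118.1 mg/L.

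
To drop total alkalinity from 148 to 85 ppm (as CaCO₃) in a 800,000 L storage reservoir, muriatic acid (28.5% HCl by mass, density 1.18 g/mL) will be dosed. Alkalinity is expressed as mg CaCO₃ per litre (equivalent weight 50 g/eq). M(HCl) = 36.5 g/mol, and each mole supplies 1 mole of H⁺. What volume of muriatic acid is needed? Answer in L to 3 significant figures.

109 L

Alkalinity to neutralize: (148 − 85) = 63 mg/L as CaCO₃ × 800,000 L = 50,400 g as CaCO₃.
Equivalents of H⁺ required: 50,400 ÷ 50 g/eq = 1008 eq = 1008 mol HCl.
Mass of HCl: 1008 × 36.5 = 36,790 g.
Mass of 28.5% solution: 36,790 / 0.285 = 129,100 g.
Volume: 129,100 g ÷ 1.18 g/mL = 109,400 mL.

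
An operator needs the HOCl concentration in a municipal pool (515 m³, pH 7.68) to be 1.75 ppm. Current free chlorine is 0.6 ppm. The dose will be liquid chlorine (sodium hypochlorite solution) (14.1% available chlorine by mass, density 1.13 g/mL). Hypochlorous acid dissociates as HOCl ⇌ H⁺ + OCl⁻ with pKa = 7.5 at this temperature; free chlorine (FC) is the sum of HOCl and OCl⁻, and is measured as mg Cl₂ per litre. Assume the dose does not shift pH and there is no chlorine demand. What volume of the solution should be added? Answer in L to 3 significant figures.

12.3 L

Volume: 515 m³ = 515,000 L.
[OCl⁻]/[HOCl] = 10^(pH − pKa) = 10^(7.68 − 7.5) = 1.514; fraction as HOCl = 1/(1 + 1.514) = 0.3978.
Free chlorine required for 1.75 ppm HOCl: 1.75 / 0.3978 = 4.399 ppm.
FC to add: 4.399 − 0.6 = 3.799 mg/L as Cl₂.
Cl₂ equivalent: 3.799 mg/L × 515,000 L = 1956 g.
Product at 14.1% available Cl: 1956 / 0.141 = 13,870 g.
Volume: 13,870 g ÷ 1.13 g/mL = 12,280 mL.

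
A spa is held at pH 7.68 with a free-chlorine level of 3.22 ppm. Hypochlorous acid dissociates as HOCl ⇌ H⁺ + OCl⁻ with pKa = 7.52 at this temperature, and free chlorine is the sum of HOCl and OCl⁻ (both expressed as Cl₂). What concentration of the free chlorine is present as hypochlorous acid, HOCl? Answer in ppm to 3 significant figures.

1.32 ppm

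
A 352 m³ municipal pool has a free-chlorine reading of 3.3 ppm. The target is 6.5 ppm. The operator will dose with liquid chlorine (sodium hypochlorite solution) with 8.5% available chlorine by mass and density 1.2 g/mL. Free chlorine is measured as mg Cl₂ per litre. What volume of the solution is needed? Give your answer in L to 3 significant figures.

Volume: 352 m³ = 352,000 L.
Chlorine deficit: 6.5 − 3.3 = 3.2 ppm = 3.2 mg/L as Cl₂.
Cl₂ equivalent needed: 3.2 mg/L × 352,000 L = 1,126,000 mg = 1126 g.
Product at 8.5% available chlorine: 1126 / 0.085 = 13,250 g.
Volume at density 1.2 g/mL: 13,250 g ÷ 1.2 g/mL = 11,040 mL.

11.0 L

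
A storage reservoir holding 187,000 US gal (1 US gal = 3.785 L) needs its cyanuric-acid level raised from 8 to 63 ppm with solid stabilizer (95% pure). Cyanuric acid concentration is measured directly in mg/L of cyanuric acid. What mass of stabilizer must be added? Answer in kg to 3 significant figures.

41.0 kg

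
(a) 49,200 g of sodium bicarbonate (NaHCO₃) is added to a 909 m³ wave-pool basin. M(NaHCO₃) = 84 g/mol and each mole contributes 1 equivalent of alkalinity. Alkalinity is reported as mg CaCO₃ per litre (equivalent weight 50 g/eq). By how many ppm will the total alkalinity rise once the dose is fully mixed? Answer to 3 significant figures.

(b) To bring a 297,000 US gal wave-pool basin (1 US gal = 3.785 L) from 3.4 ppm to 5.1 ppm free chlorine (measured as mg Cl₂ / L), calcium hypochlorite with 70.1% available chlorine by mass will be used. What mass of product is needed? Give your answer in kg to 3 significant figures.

(a) Volume: 909 m³ = 909,000 L.
(a) Moles of NaHCO₃: 49,200 g ÷ 84 g/mol = 585.7 mol → 585.7 eq of alkalinity.
(a) As CaCO₃: 585.7 eq × 50 g/eq = 29,290 g.
(a) Rise: 29,290 g / 909,000 L × 1000 = 32.22 mg/L.

(b) Volume: 297,000 US gal × 3.785 L/gal = 1,124,145 L.
(b) Chlorine deficit: 5.1 − 3.4 = 1.7 ppm = 1.7 mg/L as Cl₂.
(b) Cl₂ equivalent needed: 1.7 mg/L × 1,124,145 L = 1,911,000 mg = 1911 g.
(b) Product at 70.1% available chlorine: 1911 / 0.701 = 2726 g.

(a) 32.2 ppm; (b) 2.73 kg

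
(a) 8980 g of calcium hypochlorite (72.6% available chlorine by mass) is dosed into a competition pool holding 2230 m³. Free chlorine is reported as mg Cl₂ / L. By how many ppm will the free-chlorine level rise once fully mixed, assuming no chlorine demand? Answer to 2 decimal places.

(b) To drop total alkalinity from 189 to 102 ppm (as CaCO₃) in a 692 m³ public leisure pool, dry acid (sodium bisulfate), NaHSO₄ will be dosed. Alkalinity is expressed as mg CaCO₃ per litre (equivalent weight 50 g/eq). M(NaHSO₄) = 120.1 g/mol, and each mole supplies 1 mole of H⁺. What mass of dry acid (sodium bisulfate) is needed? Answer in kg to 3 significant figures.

(a) Volume: 2230 m³ = 2,230,000 L.
(a) Available chlorine delivered: 8980 g × 0.726 = 6519 g as Cl₂.
(a) Concentration rise: 6519 g / 2,230,000 L = 2.924 mg/L = 2.92 ppm.

(b) Volume: 692 m³ = 692,000 L.
(b) Alkalinity to neutralize: (189 − 102) = 87 mg/L as CaCO₃ × 692,000 L = 60,200 g as CaCO₃.
(b) Equivalents of H⁺ required: 60,200 ÷ 50 g/eq = 1204 eq = 1204 mol NaHSO₄.
(b) Mass of NaHSO₄: 1204 × 120.1 = 144,600 g.

(a) 2.92 ppm; (b) 145 kg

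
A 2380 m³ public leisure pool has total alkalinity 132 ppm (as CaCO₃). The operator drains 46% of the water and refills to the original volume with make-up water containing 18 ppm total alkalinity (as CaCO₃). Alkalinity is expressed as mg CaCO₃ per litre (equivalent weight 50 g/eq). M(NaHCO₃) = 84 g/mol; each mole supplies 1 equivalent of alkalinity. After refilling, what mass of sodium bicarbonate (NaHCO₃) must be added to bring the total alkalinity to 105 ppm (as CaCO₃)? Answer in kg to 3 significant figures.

102 kg

Volume: 2380 m³ = 2,380,000 L.
After draining 46% and refilling: 132 × 0.54 + 18 × 0.46 = 79.56 ppm.
Deficit to target: 105 − 79.56 = 25.44 mg/L.
As CaCO₃: 25.44 mg/L × 2,380,000 L = 60,550 g; ÷ 50 g/eq ÷ 1 = 1211 mol NaHCO₃.
Mass: 1211 × 84 = 101,700 g.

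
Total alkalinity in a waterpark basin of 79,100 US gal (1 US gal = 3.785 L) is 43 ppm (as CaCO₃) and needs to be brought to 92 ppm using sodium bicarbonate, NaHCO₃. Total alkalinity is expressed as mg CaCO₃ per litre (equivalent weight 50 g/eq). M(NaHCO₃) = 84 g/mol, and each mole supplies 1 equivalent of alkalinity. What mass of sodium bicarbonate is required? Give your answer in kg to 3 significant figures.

24.6 kg

Volume: 79,100 US gal × 3.785 L/gal = 299,394 L.
Alkalinity to add: (92 − 43) = 49 mg/L as CaCO₃ × 299,394 L = 14,670 g as CaCO₃.
Equivalents: 14,670 g ÷ 50 g/eq = 293.4 eq.
NaHCO₃ supplies 1 eq per mole → 293.4 mol.
Mass: 293.4 mol × 84 g/mol = 24,650 g.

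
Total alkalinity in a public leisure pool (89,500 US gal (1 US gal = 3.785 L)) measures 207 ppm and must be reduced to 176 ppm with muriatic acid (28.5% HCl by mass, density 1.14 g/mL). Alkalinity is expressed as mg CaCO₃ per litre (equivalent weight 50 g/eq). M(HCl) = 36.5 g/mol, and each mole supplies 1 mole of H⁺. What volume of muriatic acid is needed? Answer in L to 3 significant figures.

23.6 L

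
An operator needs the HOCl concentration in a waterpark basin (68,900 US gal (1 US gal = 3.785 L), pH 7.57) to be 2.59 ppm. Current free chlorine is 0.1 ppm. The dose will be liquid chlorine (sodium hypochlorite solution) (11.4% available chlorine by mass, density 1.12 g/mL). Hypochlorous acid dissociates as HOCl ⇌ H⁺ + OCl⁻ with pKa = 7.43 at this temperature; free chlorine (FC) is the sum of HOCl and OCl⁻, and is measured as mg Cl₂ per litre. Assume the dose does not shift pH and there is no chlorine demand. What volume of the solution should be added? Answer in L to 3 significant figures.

12.4 L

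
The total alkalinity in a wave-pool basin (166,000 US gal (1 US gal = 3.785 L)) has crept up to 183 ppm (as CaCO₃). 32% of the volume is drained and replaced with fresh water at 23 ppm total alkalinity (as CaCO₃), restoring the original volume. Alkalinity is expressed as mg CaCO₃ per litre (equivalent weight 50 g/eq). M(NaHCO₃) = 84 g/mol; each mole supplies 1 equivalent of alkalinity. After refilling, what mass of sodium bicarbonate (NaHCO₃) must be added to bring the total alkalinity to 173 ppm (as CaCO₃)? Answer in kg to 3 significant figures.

Volume: 166,000 US gal × 3.785 L/gal = 628,310 L.
After draining 32% and refilling: 183 × 0.68 + 23 × 0.32 = 131.8 ppm.
Deficit to target: 173 − 131.8 = 41.2 mg/L.
As CaCO₃: 41.2 mg/L × 628,310 L = 25,890 g; ÷ 50 g/eq ÷ 1 = 517.7 mol NaHCO₃.
Mass: 517.7 × 84 = 43,490 g.

43.5 kg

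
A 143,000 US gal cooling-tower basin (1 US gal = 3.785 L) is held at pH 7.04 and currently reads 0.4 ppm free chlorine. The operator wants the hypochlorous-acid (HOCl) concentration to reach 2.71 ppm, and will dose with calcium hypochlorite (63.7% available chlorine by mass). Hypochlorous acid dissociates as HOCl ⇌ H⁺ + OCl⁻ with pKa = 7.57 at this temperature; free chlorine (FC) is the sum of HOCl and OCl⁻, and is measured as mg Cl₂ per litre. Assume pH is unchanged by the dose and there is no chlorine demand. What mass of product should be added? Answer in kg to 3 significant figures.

Volume: 143,000 US gal × 3.785 L/gal = 541,255 L.
[OCl⁻]/[HOCl] = 10^(pH − pKa) = 10^(7.04 − 7.57) = 0.2951; fraction as HOCl = 1/(1 + 0.2951) = 0.7721.
Free chlorine required for 2.71 ppm HOCl: 2.71 / 0.7721 = 3.51 ppm.
FC to add: 3.51 − 0.4 = 3.11 mg/L as Cl₂.
Cl₂ equivalent: 3.11 mg/L × 541,255 L = 1683 g.
Product at 63.7% available Cl: 1683 / 0.637 = 2642 g.

2.64 kg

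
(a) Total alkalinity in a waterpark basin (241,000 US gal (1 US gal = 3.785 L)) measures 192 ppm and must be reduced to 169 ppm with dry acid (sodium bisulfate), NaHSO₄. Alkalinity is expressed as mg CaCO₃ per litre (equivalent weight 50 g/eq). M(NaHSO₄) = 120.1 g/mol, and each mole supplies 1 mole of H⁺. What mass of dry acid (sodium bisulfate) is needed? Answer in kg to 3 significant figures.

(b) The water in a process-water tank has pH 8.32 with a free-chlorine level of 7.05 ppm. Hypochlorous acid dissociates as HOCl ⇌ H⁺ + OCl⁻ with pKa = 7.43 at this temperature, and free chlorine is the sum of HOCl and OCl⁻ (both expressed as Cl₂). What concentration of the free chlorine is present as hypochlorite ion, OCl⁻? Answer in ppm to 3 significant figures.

(a) Volume: 241,000 US gal × 3.785 L/gal = 912,185 L.
(a) Alkalinity to neutralize: (192 − 169) = 23 mg/L as CaCO₃ × 912,185 L = 20,980 g as CaCO₃.
(a) Equivalents of H⁺ required: 20,980 ÷ 50 g/eq = 419.6 eq = 419.6 mol NaHSO₄.
(a) Mass of NaHSO₄: 419.6 × 120.1 = 50,390 g.

(b) [OCl⁻]/[HOCl] = 10^(pH − pKa) = 10^(8.32 − 7.43) = 10^0.89 = 7.762.
(b) Fraction as HOCl = 1 / (1 + 7.762) = 0.1141.
(b) OCl⁻ = (1 − 0.1141) × 7.05 ppm = 6.245 ppm.

(a) 50.4 kg; (b) 6.25 ppm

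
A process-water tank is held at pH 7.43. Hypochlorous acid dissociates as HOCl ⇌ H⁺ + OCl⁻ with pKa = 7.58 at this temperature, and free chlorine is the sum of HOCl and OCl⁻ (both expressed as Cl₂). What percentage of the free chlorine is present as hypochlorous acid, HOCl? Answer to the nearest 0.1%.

[OCl⁻]/[HOCl] = 10^(pH − pKa) = 10^(7.43 − 7.58) = 10^-0.15 = 0.7079.
Fraction as HOCl = 1 / (1 + 0.7079) = 0.5855.

58.5%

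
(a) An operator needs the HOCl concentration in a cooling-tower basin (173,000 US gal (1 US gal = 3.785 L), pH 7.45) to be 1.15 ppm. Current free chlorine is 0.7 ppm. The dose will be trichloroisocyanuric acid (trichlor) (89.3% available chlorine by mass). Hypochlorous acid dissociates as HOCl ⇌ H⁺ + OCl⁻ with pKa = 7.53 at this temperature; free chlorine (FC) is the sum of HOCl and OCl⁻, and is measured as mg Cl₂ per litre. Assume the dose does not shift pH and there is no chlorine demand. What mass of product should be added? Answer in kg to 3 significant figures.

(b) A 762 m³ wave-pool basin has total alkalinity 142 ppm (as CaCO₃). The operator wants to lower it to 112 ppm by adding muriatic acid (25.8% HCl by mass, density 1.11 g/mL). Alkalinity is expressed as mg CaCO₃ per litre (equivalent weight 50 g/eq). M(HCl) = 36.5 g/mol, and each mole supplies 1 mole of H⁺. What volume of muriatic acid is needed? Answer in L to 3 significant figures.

(a) Volume: 173,000 US gal × 3.785 L/gal = 654,805 L.
(a) [OCl⁻]/[HOCl] = 10^(pH − pKa) = 10^(7.45 − 7.53) = 0.8318; fraction as HOCl = 1/(1 + 0.8318) = 0.5459.
(a) Free chlorine required for 1.15 ppm HOCl: 1.15 / 0.5459 = 2.107 ppm.
(a) FC to add: 2.107 − 0.7 = 1.407 mg/L as Cl₂.
(a) Cl₂ equivalent: 1.407 mg/L × 654,805 L = 921 g.
(a) Product at 89.3% available Cl: 921 / 0.893 = 1031 g.

(b) Volume: 762 m³ = 762,000 L.
(b) Alkalinity to neutralize: (142 − 112) = 30 mg/L as CaCO₃ × 762,000 L = 22,860 g as CaCO₃.
(b) Equivalents of H⁺ required: 22,860 ÷ 50 g/eq = 457.2 eq = 457.2 mol HCl.
(b) Mass of HCl: 457.2 × 36.5 = 16,690 g.
(b) Mass of 25.8% solution: 16,690 / 0.258 = 64,680 g.
(b) Volume: 64,680 g ÷ 1.11 g/mL = 58,270 mL.

(a) 1.03 kg; (b) 58.3 L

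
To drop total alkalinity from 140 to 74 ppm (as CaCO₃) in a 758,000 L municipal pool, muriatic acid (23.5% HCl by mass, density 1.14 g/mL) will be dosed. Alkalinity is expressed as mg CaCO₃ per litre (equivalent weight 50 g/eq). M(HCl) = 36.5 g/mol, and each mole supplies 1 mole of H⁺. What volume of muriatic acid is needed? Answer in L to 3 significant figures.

Alkalinity to neutralize: (140 − 74) = 66 mg/L as CaCO₃ × 758,000 L = 50,030 g as CaCO₃.
Equivalents of H⁺ required: 50,030 ÷ 50 g/eq = 1001 eq = 1001 mol HCl.
Mass of HCl: 1001 × 36.5 = 36,520 g.
Mass of 23.5% solution: 36,520 / 0.235 = 155,400 g.
Volume: 155,400 g ÷ 1.14 g/mL = 136,300 mL.

136 L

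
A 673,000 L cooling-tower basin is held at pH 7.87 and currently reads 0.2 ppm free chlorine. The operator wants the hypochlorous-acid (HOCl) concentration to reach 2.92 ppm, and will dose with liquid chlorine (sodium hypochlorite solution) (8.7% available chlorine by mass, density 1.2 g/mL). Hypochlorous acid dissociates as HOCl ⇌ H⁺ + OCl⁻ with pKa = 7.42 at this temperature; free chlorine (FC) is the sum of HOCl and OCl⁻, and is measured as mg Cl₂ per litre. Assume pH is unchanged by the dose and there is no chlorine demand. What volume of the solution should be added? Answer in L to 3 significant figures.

70.6 L

[OCl⁻]/[HOCl] = 10^(pH − pKa) = 10^(7.87 − 7.42) = 2.818; fraction as HOCl = 1/(1 + 2.818) = 0.2619.
Free chlorine required for 2.92 ppm HOCl: 2.92 / 0.2619 = 11.15 ppm.
FC to add: 11.15 − 0.2 = 10.95 mg/L as Cl₂.
Cl₂ equivalent: 10.95 mg/L × 673,000 L = 7369 g.
Product at 8.7% available Cl: 7369 / 0.087 = 84,700 g.
Volume: 84,700 g ÷ 1.2 g/mL = 70,590 mL.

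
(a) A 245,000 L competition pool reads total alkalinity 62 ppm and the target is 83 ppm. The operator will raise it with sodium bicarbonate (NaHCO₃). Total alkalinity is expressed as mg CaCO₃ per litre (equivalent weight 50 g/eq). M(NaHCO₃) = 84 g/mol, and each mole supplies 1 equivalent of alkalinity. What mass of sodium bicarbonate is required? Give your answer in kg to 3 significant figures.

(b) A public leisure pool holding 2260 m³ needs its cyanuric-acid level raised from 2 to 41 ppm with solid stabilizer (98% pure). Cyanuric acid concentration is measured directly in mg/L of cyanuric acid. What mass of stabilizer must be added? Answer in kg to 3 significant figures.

(a) 8.64 kg; (b) 89.9 kg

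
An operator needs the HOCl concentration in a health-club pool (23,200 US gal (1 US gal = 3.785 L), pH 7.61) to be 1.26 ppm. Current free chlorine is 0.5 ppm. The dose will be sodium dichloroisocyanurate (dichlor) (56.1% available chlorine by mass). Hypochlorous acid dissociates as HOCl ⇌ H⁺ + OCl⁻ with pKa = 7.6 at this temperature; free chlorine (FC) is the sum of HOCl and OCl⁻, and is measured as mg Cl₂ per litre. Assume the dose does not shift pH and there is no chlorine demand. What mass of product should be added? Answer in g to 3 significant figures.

Volume: 23,200 US gal × 3.785 L/gal = 87,812 L.
[OCl⁻]/[HOCl] = 10^(pH − pKa) = 10^(7.61 − 7.6) = 1.023; fraction as HOCl = 1/(1 + 1.023) = 0.4942.
Free chlorine required for 1.26 ppm HOCl: 1.26 / 0.4942 = 2.549 ppm.
FC to add: 2.549 − 0.5 = 2.049 mg/L as Cl₂.
Cl₂ equivalent: 2.049 mg/L × 87,812 L = 180 g.
Product at 56.1% available Cl: 180 / 0.561 = 320.8 g.

321 g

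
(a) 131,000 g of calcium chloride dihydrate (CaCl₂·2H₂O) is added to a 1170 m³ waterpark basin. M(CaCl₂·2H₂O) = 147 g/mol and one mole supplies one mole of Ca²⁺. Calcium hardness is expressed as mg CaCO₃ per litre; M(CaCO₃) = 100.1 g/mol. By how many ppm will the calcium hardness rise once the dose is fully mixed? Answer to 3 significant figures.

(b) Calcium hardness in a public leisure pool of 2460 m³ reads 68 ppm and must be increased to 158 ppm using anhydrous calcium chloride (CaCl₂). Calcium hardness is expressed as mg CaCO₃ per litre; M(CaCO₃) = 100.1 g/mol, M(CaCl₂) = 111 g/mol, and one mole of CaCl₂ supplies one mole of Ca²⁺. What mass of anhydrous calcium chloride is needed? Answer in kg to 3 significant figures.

(a) Volume: 1170 m³ = 1,170,000 L.
(a) Moles of Ca²⁺: 131,000 g ÷ 147 g/mol = 891.2 mol.
(a) As CaCO₃: 891.2 mol × 100.1 g/mol = 89,200 g.
(a) Rise: 89,200 g / 1,170,000 L × 1000 = 76.24 mg/L.

(b) Volume: 2460 m³ = 2,460,000 L.
(b) Hardness to add: (158 − 68) = 90 mg/L as CaCO₃ × 2,460,000 L = 221,400 g as CaCO₃.
(b) Moles of Ca²⁺ (1 mol Ca²⁺ ≡ 1 mol CaCO₃): 221,400 / 100.1 g/mol = 2212 mol.
(b) Mass of CaCl₂: 2212 × 111 = 245,500 g.

(a) 76.2 ppm; (b) 246 kg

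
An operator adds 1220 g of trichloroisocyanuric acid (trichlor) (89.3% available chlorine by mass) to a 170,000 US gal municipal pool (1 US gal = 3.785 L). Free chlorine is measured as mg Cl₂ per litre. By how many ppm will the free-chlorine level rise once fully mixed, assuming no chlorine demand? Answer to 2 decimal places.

1.69 ppm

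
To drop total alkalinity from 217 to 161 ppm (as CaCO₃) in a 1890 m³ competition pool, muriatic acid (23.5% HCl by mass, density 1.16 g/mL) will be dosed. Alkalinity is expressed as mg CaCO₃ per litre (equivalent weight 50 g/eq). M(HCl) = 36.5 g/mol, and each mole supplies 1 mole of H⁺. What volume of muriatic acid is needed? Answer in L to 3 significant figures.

283 L

Volume: 1890 m³ = 1,890,000 L.
Alkalinity to neutralize: (217 − 161) = 56 mg/L as CaCO₃ × 1,890,000 L = 105,800 g as CaCO₃.
Equivalents of H⁺ required: 105,800 ÷ 50 g/eq = 2117 eq = 2117 mol HCl.
Mass of HCl: 2117 × 36.5 = 77,260 g.
Mass of 23.5% solution: 77,260 / 0.235 = 328,800 g.
Volume: 328,800 g ÷ 1.16 g/mL = 283,400 mL.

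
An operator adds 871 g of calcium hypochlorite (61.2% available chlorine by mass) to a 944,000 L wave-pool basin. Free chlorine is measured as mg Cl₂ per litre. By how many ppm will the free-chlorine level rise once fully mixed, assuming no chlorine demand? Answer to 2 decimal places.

0.56 ppm

Available chlorine delivered: 871 g × 0.612 = 533.1 g as Cl₂.
Concentration rise: 533.1 g / 944,000 L = 0.5647 mg/L = 0.56 ppm.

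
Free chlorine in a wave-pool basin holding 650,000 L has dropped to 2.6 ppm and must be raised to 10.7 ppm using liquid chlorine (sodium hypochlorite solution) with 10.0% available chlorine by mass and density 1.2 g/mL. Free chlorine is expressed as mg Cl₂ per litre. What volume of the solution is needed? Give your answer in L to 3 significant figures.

43.9 L

Chlorine deficit: 10.7 − 2.6 = 8.1 ppm = 8.1 mg/L as Cl₂.
Cl₂ equivalent needed: 8.1 mg/L × 650,000 L = 5,265,000 mg = 5265 g.
Product at 10.0% available chlorine: 5265 / 0.1 = 52,650 g.
Volume at density 1.2 g/mL: 52,650 g ÷ 1.2 g/mL = 43,880 mL.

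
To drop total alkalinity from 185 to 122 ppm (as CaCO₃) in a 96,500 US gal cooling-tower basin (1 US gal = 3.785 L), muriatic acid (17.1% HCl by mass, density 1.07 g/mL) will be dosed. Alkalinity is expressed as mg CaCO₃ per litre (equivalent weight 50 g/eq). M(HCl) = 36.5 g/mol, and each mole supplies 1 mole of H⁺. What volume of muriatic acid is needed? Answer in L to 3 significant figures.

91.8 L

Volume: 96,500 US gal × 3.785 L/gal = 365,252 L.
Alkalinity to neutralize: (185 − 122) = 63 mg/L as CaCO₃ × 365,252 L = 23,010 g as CaCO₃.
Equivalents of H⁺ required: 23,010 ÷ 50 g/eq = 460.2 eq = 460.2 mol HCl.
Mass of HCl: 460.2 × 36.5 = 16,800 g.
Mass of 17.1% solution: 16,800 / 0.171 = 98,230 g.
Volume: 98,230 g ÷ 1.07 g/mL = 91,810 mL.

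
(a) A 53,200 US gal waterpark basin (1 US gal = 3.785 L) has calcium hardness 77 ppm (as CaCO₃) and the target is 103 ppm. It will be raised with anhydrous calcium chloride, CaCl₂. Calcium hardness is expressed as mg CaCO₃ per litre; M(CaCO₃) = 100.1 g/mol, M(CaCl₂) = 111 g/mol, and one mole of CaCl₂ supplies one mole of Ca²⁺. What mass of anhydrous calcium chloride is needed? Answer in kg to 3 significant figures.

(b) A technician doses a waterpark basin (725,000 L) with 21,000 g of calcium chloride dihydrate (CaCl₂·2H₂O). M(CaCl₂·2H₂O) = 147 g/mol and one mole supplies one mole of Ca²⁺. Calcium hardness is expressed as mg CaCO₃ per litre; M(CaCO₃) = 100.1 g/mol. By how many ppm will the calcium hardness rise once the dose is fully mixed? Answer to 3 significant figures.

(a) 5.81 kg; (b) 19.7 ppm

(a) Volume: 53,200 US gal × 3.785 L/gal = 201,362 L.
(a) Hardness to add: (103 − 77) = 26 mg/L as CaCO₃ × 201,362 L = 5235 g as CaCO₃.
(a) Moles of Ca²⁺ (1 mol Ca²⁺ ≡ 1 mol CaCO₃): 5235 / 100.1 g/mol = 52.3 mol.
(a) Mass of CaCl₂: 52.3 × 111 = 5806 g.

(b) Moles of Ca²⁺: 21,000 g ÷ 147 g/mol = 142.9 mol.
(b) As CaCO₃: 142.9 mol × 100.1 g/mol = 14,300 g.
(b) Rise: 14,300 g / 725,000 L × 1000 = 19.72 mg/L.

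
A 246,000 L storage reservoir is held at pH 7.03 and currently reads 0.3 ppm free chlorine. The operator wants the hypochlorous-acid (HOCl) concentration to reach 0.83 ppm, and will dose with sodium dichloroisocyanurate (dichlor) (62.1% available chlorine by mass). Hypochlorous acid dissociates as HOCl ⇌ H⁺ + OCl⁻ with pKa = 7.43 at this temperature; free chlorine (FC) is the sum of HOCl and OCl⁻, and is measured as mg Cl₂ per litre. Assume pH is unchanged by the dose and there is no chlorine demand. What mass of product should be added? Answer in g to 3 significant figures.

[OCl⁻]/[HOCl] = 10^(pH − pKa) = 10^(7.03 − 7.43) = 0.3981; fraction as HOCl = 1/(1 + 0.3981) = 0.7153.
Free chlorine required for 0.83 ppm HOCl: 0.83 / 0.7153 = 1.16 ppm.
FC to add: 1.16 − 0.3 = 0.8604 mg/L as Cl₂.
Cl₂ equivalent: 0.8604 mg/L × 246,000 L = 211.7 g.
Product at 62.1% available Cl: 211.7 / 0.621 = 340.8 g.

341 g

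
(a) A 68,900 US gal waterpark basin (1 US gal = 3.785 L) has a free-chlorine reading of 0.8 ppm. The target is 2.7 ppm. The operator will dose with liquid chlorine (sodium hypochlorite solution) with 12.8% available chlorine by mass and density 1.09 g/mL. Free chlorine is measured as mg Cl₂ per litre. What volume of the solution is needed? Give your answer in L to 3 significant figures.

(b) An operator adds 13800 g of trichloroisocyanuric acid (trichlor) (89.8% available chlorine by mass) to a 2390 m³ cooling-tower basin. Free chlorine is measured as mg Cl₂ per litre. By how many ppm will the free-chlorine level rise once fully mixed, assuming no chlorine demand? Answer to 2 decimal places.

(a) 3.55 L; (b) 5.19 ppm

(a) Volume: 68,900 US gal × 3.785 L/gal = 260,786 L.
(a) Chlorine deficit: 2.7 − 0.8 = 1.9 ppm = 1.9 mg/L as Cl₂.
(a) Cl₂ equivalent needed: 1.9 mg/L × 260,786 L = 495,500 mg = 495.5 g.
(a) Product at 12.8% available chlorine: 495.5 / 0.128 = 3871 g.
(a) Volume at density 1.09 g/mL: 3871 g ÷ 1.09 g/mL = 3551 mL.

(b) Volume: 2390 m³ = 2,390,000 L.
(b) Available chlorine delivered: 13,800 g × 0.898 = 12,390 g as Cl₂.
(b) Concentration rise: 12,390 g / 2,390,000 L = 5.185 mg/L = 5.19 ppm.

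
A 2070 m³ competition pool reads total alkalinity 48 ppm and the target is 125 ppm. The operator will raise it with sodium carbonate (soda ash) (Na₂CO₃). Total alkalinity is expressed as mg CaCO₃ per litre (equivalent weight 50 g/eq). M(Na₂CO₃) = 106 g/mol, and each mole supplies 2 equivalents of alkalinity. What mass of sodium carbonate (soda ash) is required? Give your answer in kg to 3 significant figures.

169 kg

Volume: 2070 m³ = 2,070,000 L.
Alkalinity to add: (125 − 48) = 77 mg/L as CaCO₃ × 2,070,000 L = 159,400 g as CaCO₃.
Equivalents: 159,400 g ÷ 50 g/eq = 3188 eq.
Each mole of Na₂CO₃ supplies 2 eq, so 3188 / 2 = 1594 mol.
Mass: 1594 mol × 106 g/mol = 169,000 g.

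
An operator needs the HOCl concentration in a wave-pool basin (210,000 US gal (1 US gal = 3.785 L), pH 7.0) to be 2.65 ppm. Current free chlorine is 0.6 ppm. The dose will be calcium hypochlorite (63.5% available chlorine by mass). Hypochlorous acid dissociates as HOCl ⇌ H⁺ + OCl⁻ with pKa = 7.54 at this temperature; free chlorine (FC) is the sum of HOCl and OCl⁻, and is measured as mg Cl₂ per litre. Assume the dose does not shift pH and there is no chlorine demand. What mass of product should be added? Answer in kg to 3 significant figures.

Volume: 210,000 US gal × 3.785 L/gal = 794,850 L.
[OCl⁻]/[HOCl] = 10^(pH − pKa) = 10^(7.0 − 7.54) = 0.2884; fraction as HOCl = 1/(1 + 0.2884) = 0.7762.
Free chlorine required for 2.65 ppm HOCl: 2.65 / 0.7762 = 3.414 ppm.
FC to add: 3.414 − 0.6 = 2.814 mg/L as Cl₂.
Cl₂ equivalent: 2.814 mg/L × 794,850 L = 2237 g.
Product at 63.5% available Cl: 2237 / 0.635 = 3523 g.

3.52 kg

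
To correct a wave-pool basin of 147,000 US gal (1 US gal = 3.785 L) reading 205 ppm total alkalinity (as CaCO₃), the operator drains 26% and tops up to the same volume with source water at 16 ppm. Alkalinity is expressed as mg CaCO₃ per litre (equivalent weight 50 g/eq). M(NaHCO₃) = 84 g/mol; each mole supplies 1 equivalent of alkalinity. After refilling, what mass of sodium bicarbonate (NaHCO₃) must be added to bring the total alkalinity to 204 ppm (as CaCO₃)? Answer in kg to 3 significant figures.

45.0 kg

Volume: 147,000 US gal × 3.785 L/gal = 556,395 L.
After draining 26% and refilling: 205 × 0.74 + 16 × 0.26 = 155.86 ppm.
Deficit to target: 204 − 155.86 = 48.14 mg/L.
As CaCO₃: 48.14 mg/L × 556,395 L = 26,780 g; ÷ 50 g/eq ÷ 1 = 535.7 mol NaHCO₃.
Mass: 535.7 × 84 = 45,000 g.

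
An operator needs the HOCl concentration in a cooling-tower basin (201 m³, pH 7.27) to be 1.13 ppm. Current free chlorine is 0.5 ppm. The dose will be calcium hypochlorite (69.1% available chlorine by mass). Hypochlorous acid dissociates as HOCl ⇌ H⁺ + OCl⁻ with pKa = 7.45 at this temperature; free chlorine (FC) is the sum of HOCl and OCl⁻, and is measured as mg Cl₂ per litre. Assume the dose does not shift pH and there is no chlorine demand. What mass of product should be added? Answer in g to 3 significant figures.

400 g

Volume: 201 m³ = 201,000 L.
[OCl⁻]/[HOCl] = 10^(pH − pKa) = 10^(7.27 − 7.45) = 0.6607; fraction as HOCl = 1/(1 + 0.6607) = 0.6022.
Free chlorine required for 1.13 ppm HOCl: 1.13 / 0.6022 = 1.877 ppm.
FC to add: 1.877 − 0.5 = 1.377 mg/L as Cl₂.
Cl₂ equivalent: 1.377 mg/L × 201,000 L = 276.7 g.
Product at 69.1% available Cl: 276.7 / 0.691 = 400.4 g.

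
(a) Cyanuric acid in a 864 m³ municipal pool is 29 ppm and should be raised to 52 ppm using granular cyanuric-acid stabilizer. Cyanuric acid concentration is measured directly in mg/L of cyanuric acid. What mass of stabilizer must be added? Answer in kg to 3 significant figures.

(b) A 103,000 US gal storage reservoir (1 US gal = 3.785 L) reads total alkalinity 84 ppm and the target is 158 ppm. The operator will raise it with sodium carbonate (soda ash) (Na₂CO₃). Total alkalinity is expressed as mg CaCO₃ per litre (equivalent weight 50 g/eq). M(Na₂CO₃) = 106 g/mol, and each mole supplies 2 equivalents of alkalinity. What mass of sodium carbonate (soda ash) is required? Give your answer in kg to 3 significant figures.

(a) 19.9 kg; (b) 30.6 kg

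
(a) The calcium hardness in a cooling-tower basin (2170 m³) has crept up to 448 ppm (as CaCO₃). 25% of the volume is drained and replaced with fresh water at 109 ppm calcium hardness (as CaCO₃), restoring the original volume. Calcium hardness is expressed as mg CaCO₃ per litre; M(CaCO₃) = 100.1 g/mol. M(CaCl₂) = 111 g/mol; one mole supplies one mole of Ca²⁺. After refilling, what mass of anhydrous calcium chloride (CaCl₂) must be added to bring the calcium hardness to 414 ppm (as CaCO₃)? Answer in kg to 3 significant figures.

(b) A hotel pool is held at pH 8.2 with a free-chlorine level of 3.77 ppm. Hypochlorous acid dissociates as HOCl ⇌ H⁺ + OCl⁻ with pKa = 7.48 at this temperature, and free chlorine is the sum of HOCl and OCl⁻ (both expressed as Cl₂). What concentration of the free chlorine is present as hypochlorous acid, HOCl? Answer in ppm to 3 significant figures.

(a) Volume: 2170 m³ = 2,170,000 L.
(a) After draining 25% and refilling: 448 × 0.75 + 109 × 0.25 = 363.25 ppm.
(a) Deficit to target: 414 − 363.25 = 50.75 mg/L.
(a) As CaCO₃: 50.75 mg/L × 2,170,000 L = 110,100 g; ÷ 100.1 = 1100 mol Ca²⁺.
(a) Mass: 1100 × 111 = 122,100 g.

(b) [OCl⁻]/[HOCl] = 10^(pH − pKa) = 10^(8.2 − 7.48) = 10^0.72 = 5.248.
(b) Fraction as HOCl = 1 / (1 + 5.248) = 0.16.
(b) HOCl = 0.16 × 3.77 ppm = 0.6034 ppm.

(a) 122 kg; (b) 0.603 ppm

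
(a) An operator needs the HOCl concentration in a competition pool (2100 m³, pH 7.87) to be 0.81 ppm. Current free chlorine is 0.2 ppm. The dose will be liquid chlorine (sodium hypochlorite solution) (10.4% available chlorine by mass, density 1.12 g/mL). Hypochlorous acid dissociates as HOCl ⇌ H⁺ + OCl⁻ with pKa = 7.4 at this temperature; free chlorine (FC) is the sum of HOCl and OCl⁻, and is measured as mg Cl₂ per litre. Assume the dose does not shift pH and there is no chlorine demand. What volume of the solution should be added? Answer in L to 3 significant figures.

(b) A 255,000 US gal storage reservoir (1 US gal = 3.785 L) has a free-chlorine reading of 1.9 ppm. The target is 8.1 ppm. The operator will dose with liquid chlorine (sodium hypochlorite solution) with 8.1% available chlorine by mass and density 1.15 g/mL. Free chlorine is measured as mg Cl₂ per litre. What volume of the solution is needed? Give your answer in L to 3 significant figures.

(a) Volume: 2100 m³ = 2,100,000 L.
(a) [OCl⁻]/[HOCl] = 10^(pH − pKa) = 10^(7.87 − 7.4) = 2.951; fraction as HOCl = 1/(1 + 2.951) = 0.2531.
(a) Free chlorine required for 0.81 ppm HOCl: 0.81 / 0.2531 = 3.2 ppm.
(a) FC to add: 3.2 − 0.2 = 3 mg/L as Cl₂.
(a) Cl₂ equivalent: 3 mg/L × 2,100,000 L = 6301 g.
(a) Product at 10.4% available Cl: 6301 / 0.104 = 60,590 g.
(a) Volume: 60,590 g ÷ 1.12 g/mL = 54,100 mL.

(b) Volume: 255,000 US gal × 3.785 L/gal = 965,175 L.
(b) Chlorine deficit: 8.1 − 1.9 = 6.2 ppm = 6.2 mg/L as Cl₂.
(b) Cl₂ equivalent needed: 6.2 mg/L × 965,175 L = 5,984,000 mg = 5984 g.
(b) Product at 8.1% available chlorine: 5984 / 0.081 = 73,880 g.
(b) Volume at density 1.15 g/mL: 73,880 g ÷ 1.15 g/mL = 64,240 mL.

(a) 54.1 L; (b) 64.2 L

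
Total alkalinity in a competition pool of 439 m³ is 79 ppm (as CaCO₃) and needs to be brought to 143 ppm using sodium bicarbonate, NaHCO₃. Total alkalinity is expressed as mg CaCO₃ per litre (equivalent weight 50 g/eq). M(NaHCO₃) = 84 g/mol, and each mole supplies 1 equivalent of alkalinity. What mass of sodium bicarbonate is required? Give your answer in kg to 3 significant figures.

47.2 kg

Volume: 439 m³ = 439,000 L.
Alkalinity to add: (143 − 79) = 64 mg/L as CaCO₃ × 439,000 L = 28,100 g as CaCO₃.
Equivalents: 28,100 g ÷ 50 g/eq = 561.9 eq.
NaHCO₃ supplies 1 eq per mole → 561.9 mol.
Mass: 561.9 mol × 84 g/mol = 47,200 g.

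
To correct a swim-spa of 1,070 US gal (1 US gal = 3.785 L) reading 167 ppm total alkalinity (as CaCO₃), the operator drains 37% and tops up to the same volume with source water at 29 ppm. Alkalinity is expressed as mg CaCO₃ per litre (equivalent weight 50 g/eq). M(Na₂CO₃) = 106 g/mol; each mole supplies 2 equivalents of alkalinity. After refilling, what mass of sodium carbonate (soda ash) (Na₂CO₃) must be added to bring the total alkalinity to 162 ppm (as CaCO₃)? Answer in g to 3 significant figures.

198 g

Volume: 1,070 US gal × 3.785 L/gal = 4,050 L.
After draining 37% and refilling: 167 × 0.63 + 29 × 0.37 = 115.94 ppm.
Deficit to target: 162 − 115.94 = 46.06 mg/L.
As CaCO₃: 46.06 mg/L × 4,050 L = 186.5 g; ÷ 50 g/eq ÷ 2 = 1.865 mol Na₂CO₃.
Mass: 1.865 × 106 = 197.7 g.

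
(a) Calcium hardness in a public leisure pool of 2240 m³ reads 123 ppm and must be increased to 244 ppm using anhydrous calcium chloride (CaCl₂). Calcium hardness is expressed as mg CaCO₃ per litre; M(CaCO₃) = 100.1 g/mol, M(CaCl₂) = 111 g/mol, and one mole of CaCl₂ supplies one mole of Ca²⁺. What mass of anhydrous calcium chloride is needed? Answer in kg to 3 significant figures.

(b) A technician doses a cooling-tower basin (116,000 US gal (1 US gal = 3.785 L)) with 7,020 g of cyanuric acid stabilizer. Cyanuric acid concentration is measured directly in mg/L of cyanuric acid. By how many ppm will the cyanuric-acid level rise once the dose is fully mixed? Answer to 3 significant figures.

(a) 301 kg; (b) 16.0 ppm

(a) Volume: 2240 m³ = 2,240,000 L.
(a) Hardness to add: (244 − 123) = 121 mg/L as CaCO₃ × 2,240,000 L = 271,000 g as CaCO₃.
(a) Moles of Ca²⁺ (1 mol Ca²⁺ ≡ 1 mol CaCO₃): 271,000 / 100.1 g/mol = 2708 mol.
(a) Mass of CaCl₂: 2708 × 111 = 300,600 g.

(b) Volume: 116,000 US gal × 3.785 L/gal = 439,060 L.
(b) Rise: 7,020 g / 439,060 L × 1000 = 15.99 mg/L.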